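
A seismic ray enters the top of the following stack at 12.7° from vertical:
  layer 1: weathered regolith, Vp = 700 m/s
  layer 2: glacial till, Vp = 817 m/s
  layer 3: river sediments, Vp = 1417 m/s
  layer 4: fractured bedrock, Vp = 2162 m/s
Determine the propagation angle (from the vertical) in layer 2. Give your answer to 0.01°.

Snell's law across each interface conserves sin θ / V, so sin θ_2 = V_2·sin θ₁/V₁.
sin θ_2 = 817 × sin 12.7° / 700 = 0.2566.
θ_2 = 14.87° from the vertical.

14.87°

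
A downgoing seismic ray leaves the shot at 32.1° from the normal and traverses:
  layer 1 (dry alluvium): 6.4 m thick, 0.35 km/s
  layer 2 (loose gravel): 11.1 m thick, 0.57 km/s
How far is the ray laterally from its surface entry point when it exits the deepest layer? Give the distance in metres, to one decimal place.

23.2 m

Apply Snell's law at each interface; in layer i the horizontal offset is hᵢ·tan θᵢ.
Layer 1: θ = 32.10°; offset = 6.4·tan 32.10° = 4.015 m.
Layer 2: sin θ = 0.57·sin 32.1°/0.35 = 0.8654, θ = 59.93°; offset = 11.1·tan 59.93° = 19.172 m.
Summing the layer offsets gives 23.187 m.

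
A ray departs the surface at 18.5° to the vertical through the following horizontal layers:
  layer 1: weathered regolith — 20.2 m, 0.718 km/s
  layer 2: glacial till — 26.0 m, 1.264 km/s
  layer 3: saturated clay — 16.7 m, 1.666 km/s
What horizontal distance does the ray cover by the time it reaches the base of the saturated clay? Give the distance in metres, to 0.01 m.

42.44 m

p = sin θ₁/V₁ = sin 18.5°/0.718 = 4.4193e-01 s/km is conserved through the stack.
Layer 1: θ = 18.50°; offset = 20.2·tan 18.50° = 6.7588 m.
Layer 2: sin θ = p·1.264 = 0.5586 → θ = 33.96°; offset = 26.0·tan 33.96° = 17.5101 m.
Layer 3: sin θ = p·1.666 = 0.7363 → θ = 47.41°; offset = 16.7·tan 47.41° = 18.1695 m.
Σ offsets = 42.4384 m.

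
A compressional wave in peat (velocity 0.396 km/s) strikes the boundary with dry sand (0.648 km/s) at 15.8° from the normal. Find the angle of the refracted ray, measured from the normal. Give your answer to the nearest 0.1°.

sin θ₁/V₁ = sin θ₂/V₂ ⇒ sin θ₂ = 0.648·sin 15.8°/0.396 = 0.648·0.2723/0.396 = 0.4455.
θ₂ = sin⁻¹(0.4455) = 26.46° (from vertical).

26.5°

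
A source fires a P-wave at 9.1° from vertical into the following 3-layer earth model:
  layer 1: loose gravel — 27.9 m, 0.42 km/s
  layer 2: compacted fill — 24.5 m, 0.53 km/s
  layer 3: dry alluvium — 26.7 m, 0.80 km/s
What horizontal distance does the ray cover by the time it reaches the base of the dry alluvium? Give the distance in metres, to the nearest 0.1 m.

p = sin θ₁/V₁ = sin 9.1°/0.42 = 3.7657e-01 s/km is conserved through the stack.
Layer 1: θ = 9.10°; offset = 27.9·tan 9.10° = 4.469 m.
Layer 2: sin θ = p·0.53 = 0.1996 → θ = 11.51°; offset = 24.5·tan 11.51° = 4.990 m.
Layer 3: sin θ = p·0.80 = 0.3013 → θ = 17.53°; offset = 26.7·tan 17.53° = 8.435 m.
Total horizontal offset = 17.894 m.

17.9 m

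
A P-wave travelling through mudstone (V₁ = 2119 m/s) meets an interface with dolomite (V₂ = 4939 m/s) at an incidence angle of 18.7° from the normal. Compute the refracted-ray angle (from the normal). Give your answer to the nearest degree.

sin θ₁/V₁ = sin θ₂/V₂ ⇒ sin θ₂ = 4939·sin 18.7°/2119 = 4939·0.3206/2119 = 0.7473.
θ₂ = arcsin 0.7473 = 48.36° from the normal.

48°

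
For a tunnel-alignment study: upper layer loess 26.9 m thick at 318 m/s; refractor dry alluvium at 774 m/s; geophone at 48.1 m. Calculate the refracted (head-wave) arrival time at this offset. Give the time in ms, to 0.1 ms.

t = x/V₂ + 2h·√(V₂²−V₁²)/(V₁V₂).
√(V₂²−V₁²) = √(774²−318²) = 705.7 m/s; delay term = 2·26.9·705.7/(318·774) = 0.15424 s.
t = 48.1/774 + 0.15424 = 0.21639 s.

216.4 ms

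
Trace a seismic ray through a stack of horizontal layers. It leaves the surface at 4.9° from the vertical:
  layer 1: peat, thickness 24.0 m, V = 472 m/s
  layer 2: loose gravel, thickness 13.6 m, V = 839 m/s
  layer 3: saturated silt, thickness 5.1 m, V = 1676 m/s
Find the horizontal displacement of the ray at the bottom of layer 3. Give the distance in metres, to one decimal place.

5.8 m

Ray parameter p = sin 4.9° / 472 m/s = 1.8097e-04 s/m.
Layer 1: θ = 4.90°; offset = 24.0·tan 4.90° = 2.058 m.
Layer 2: sin θ = p·839 = 0.1518 → θ = 8.73°; offset = 13.6·tan 8.73° = 2.089 m.
Layer 3: sin θ = p·1676 = 0.3033 → θ = 17.66°; offset = 5.1·tan 17.66° = 1.623 m.
Summing the layer offsets gives 5.770 m.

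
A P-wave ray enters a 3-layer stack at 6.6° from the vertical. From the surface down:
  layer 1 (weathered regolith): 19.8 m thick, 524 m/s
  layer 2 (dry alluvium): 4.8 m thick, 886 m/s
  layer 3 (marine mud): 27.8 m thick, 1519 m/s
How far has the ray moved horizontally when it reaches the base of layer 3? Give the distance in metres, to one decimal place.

13.1 m

Apply Snell's law at each interface; in layer i the horizontal offset is hᵢ·tan θᵢ.
Layer 1: θ = 6.60°; offset = 19.8·tan 6.60° = 2.291 m.
Layer 2: sin θ = 886·sin 6.6°/524 = 0.1943, θ = 11.21°; offset = 4.8·tan 11.21° = 0.951 m.
Layer 3: sin θ = 1519·sin 6.6°/524 = 0.3332, θ = 19.46°; offset = 27.8·tan 19.46° = 9.824 m.
Total horizontal offset = 13.066 m.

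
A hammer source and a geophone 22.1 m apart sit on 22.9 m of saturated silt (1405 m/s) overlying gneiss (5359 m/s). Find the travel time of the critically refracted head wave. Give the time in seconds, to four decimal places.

0.0356 s

t = x/V₂ + 2h·√(V₂²−V₁²)/(V₁V₂).
√(V₂²−V₁²) = √(5359²−1405²) = 5171.5 m/s; delay term = 2·22.9·5171.5/(1405·5359) = 0.03146 s.
t = 22.1/5359 + 0.03146 = 0.03558 s.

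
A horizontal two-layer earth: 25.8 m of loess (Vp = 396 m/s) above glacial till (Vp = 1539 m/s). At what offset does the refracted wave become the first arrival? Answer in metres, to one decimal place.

x_cross = 2h·√((V₂+V₁)/(V₂−V₁)).
(V₂+V₁)/(V₂−V₁) = (1539+396)/(1539−396) = 1.6929; √ = 1.3011.
x_cross = 2·25.8·1.3011 = 67.14 m.

67.1 m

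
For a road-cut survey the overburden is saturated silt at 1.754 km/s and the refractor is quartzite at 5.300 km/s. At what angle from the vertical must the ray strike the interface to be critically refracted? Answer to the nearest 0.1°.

19.3°

Critical incidence: sin θ_c = V₁/V₂ = 1.754/5.300 = 0.3309.
θ_c = arcsin 0.3309 = 19.33°.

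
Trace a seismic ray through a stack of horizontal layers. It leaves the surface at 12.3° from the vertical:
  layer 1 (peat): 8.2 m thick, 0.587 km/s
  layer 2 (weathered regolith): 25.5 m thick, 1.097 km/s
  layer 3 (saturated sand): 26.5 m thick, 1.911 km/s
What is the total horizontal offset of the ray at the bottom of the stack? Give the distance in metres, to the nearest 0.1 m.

p = sin θ₁/V₁ = sin 12.3°/0.587 = 3.6291e-01 s/km is conserved through the stack.
Layer 1: θ = 12.30°; offset = 8.2·tan 12.30° = 1.788 m.
Layer 2: sin θ = p·1.097 = 0.3981 → θ = 23.46°; offset = 25.5·tan 23.46° = 11.067 m.
Layer 3: sin θ = p·1.911 = 0.6935 → θ = 43.91°; offset = 26.5·tan 43.91° = 25.510 m.
Σ offsets = 38.365 m.

38.4 m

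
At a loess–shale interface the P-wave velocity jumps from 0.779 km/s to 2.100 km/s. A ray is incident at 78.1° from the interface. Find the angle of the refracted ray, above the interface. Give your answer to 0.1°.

56.2°

Convert to the normal: θ₁ = 90° − 78.1° = 11.9°.
Snell's law: sin θ₂ = (V₂/V₁)·sin θ₁ = (2.100/0.779)·sin 11.9° = 0.5559.
θ₂ = sin⁻¹(0.5559) = 33.77° (from vertical).
From the interface: 90° − 33.77° = 56.23°.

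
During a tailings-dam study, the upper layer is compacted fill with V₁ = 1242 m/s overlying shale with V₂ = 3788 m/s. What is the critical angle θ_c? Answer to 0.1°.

19.1°

At critical incidence the refracted ray runs along the interface (θ₂ = 90°), so sin θ_c = V₁/V₂.
θ_c = arcsin(1242/3788) = arcsin 0.3279 = 19.14°.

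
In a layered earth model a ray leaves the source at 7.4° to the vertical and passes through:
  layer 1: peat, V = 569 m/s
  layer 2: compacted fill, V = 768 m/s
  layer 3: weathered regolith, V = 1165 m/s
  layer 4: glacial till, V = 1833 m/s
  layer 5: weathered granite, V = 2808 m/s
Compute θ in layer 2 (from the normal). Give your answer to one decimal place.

10.0°

Snell's law across each interface conserves sin θ / V, so sin θ_2 = V_2·sin θ₁/V₁.
sin θ_2 = 768 × sin 7.4° / 569 = 0.1738.
θ_2 = 10.01° from the vertical.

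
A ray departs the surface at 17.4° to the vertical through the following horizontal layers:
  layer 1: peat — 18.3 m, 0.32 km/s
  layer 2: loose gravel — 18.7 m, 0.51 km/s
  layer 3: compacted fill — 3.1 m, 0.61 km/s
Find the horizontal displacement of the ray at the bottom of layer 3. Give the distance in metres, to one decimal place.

18.0 m

p = sin θ₁/V₁ = sin 17.4°/0.32 = 9.3450e-01 s/km is conserved through the stack.
Layer 1: θ = 17.40°; offset = 18.3·tan 17.40° = 5.735 m.
Layer 2: sin θ = p·0.51 = 0.4766 → θ = 28.46°; offset = 18.7·tan 28.46° = 10.138 m.
Layer 3: sin θ = p·0.61 = 0.5700 → θ = 34.75°; offset = 3.1·tan 34.75° = 2.151 m.
Σ offsets = 18.023 m.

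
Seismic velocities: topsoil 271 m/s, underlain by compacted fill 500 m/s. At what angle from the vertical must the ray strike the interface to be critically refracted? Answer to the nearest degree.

33°

At critical incidence the refracted ray runs along the interface (θ₂ = 90°), so sin θ_c = V₁/V₂.
θ_c = arcsin(271/500) = arcsin 0.5420 = 32.82°.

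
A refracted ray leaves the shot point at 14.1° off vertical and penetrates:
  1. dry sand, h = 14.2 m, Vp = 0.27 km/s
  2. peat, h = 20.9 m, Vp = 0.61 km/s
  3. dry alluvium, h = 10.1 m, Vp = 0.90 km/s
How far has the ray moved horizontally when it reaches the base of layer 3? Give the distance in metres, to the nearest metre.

31 m

Apply Snell's law at each interface; in layer i the horizontal offset is hᵢ·tan θᵢ.
Layer 1: θ = 14.10°; offset = 14.2·tan 14.10° = 3.567 m.
Layer 2: sin θ = 0.61·sin 14.1°/0.27 = 0.5504, θ = 33.39°; offset = 20.9·tan 33.39° = 13.778 m.
Layer 3: sin θ = 0.90·sin 14.1°/0.27 = 0.8121, θ = 54.30°; offset = 10.1·tan 54.30° = 14.054 m.
Σ offsets = 31.398 m.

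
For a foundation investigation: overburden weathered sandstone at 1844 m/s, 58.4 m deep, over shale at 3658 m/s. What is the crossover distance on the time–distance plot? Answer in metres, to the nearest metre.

θ_c = arcsin(1844/3658) = 30.27°, so cos θ_c = 0.8636 and tᵢ = 2h cos θ_c/V₁ = 0.0547 s.
At crossover x/V₁ = x/V₂ + tᵢ ⇒ x = tᵢ/(1/V₁ − 1/V₂) = 0.05470/(5.4230e-04 − 2.7337e-04) = 203.42 m.

203 m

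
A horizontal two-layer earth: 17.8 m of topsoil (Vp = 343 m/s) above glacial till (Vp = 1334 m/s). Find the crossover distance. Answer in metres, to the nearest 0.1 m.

46.3 m

x_cross = 2h·√((V₂+V₁)/(V₂−V₁)).
(V₂+V₁)/(V₂−V₁) = (1334+343)/(1334−343) = 1.6922; √ = 1.3009.
x_cross = 2·17.8·1.3009 = 46.31 m.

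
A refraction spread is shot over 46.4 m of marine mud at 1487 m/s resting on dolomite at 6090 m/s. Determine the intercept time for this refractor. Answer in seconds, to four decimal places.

θ_c = arcsin(V₁/V₂) = arcsin(1487/6090) = 14.13°; cos θ_c = 0.9697.
tᵢ = 2h·cos θ_c / V₁ = 2·46.4·0.9697 / 1487 = 0.06052 s.

0.0605 s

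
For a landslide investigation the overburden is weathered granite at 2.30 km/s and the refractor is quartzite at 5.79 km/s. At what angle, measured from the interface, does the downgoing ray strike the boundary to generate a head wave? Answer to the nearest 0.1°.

66.6°

Critical incidence: sin θ_c = V₁/V₂ = 2.30/5.79 = 0.3972.
θ_c = arcsin 0.3972 = 23.41°.
Measured from the interface: 90° − 23.41° = 66.59°.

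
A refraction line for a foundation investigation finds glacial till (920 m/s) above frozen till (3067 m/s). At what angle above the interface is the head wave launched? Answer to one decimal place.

72.5°

Critical incidence: sin θ_c = V₁/V₂ = 920/3067 = 0.3000.
θ_c = arcsin 0.3000 = 17.46°.
Measured from the interface: 90° − 17.46° = 72.54°.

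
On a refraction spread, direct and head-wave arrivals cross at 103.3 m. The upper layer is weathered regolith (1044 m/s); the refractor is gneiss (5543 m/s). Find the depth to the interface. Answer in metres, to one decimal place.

42.7 m

x_cross = 2h·√((V₂+V₁)/(V₂−V₁)) → h = x_cross / (2·√((V₂+V₁)/(V₂−V₁))).
√((V₂+V₁)/(V₂−V₁)) = √((5543+1044)/(5543−1044)) = 1.2100.
h = 103.3 / (2·1.2100) = 42.69 m.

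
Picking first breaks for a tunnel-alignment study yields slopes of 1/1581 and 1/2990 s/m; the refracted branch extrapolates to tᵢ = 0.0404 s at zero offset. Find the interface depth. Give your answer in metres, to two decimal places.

h = tᵢ·V₁·V₂ / (2·√(V₂²−V₁²)).
√(V₂²−V₁²) = √(2990² − 1581²) = 2537.8 m/s.
h = 0.0404 s × 1581 × 2990 / (2 × 2537.8) = 37.63 m.

37.63 m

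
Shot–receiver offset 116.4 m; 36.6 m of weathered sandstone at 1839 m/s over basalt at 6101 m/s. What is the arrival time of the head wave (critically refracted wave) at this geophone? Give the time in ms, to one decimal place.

57.0 ms

t = x/V₂ + 2h·√(V₂²−V₁²)/(V₁V₂).
√(V₂²−V₁²) = √(6101²−1839²) = 5817.2 m/s; delay term = 2·36.6·5817.2/(1839·6101) = 0.03795 s.
t = 116.4/6101 + 0.03795 = 0.05703 s.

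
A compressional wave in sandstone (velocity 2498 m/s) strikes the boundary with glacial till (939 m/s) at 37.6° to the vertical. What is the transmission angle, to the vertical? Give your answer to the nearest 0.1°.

sin θ₁/V₁ = sin θ₂/V₂ ⇒ sin θ₂ = 939·sin 37.6°/2498 = 939·0.6101/2498 = 0.2294.
θ₂ = sin⁻¹(0.2294) = 13.26° (from vertical).

13.3°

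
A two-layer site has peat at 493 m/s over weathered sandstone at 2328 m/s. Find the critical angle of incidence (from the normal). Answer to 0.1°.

Critical incidence: sin θ_c = V₁/V₂ = 493/2328 = 0.2118.
θ_c = arcsin 0.2118 = 12.23°.

12.2°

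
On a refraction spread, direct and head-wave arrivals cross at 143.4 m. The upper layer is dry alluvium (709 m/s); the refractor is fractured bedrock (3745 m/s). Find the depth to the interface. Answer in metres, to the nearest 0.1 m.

x_cross = 2h·√((V₂+V₁)/(V₂−V₁)) → h = x_cross / (2·√((V₂+V₁)/(V₂−V₁))).
√((V₂+V₁)/(V₂−V₁)) = √((3745+709)/(3745−709)) = 1.2112.
h = 143.4 / (2·1.2112) = 59.20 m.

59.2 m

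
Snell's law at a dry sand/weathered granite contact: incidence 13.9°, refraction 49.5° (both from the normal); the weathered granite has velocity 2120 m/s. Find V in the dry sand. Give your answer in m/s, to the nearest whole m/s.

Snell's law: sin 13.9°/V₁ = sin 49.5°/V₂.
V₁ = V₂·sin 13.9°/sin 49.5° = 2120 × 0.3159 = 669.75 m/s.

670 m/s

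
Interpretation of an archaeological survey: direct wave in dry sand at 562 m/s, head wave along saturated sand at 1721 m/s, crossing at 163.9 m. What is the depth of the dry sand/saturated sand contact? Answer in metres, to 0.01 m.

h = (x_cross/2)·√((V₂−V₁)/(V₂+V₁)).
(V₂−V₁)/(V₂+V₁) = (1721−562)/(1721+562) = 0.5077; √ = 0.7125.
h = (163.9/2)·0.7125 = 58.39 m.

58.39 m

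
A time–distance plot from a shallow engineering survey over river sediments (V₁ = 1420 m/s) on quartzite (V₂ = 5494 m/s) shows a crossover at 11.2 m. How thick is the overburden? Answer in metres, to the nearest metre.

4 m

h = (x_cross/2)·√((V₂−V₁)/(V₂+V₁)).
(V₂−V₁)/(V₂+V₁) = (5494−1420)/(5494+1420) = 0.5892; √ = 0.7676.
h = (11.2/2)·0.7676 = 4.30 m.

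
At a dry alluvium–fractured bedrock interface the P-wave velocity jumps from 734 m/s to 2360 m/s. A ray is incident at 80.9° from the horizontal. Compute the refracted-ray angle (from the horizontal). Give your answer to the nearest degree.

Convert to the normal: θ₁ = 90° − 80.9° = 9.1°.
Snell's law: sin θ₂ = (V₂/V₁)·sin θ₁ = (2360/734)·sin 9.1° = 0.5085.
θ₂ = arcsin 0.5085 = 30.57° from the normal.
From the interface: 90° − 30.57° = 59.43°.

59°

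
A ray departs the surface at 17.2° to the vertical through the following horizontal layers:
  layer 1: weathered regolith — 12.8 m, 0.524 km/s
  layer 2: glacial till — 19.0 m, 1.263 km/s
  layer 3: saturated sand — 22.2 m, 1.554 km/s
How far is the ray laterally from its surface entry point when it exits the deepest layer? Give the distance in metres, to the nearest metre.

64 m

p = sin θ₁/V₁ = sin 17.2°/0.524 = 5.6433e-01 s/km is conserved through the stack.
Layer 1: θ = 17.20°; offset = 12.8·tan 17.20° = 3.962 m.
Layer 2: sin θ = p·1.263 = 0.7127 → θ = 45.46°; offset = 19.0·tan 45.46° = 19.307 m.
Layer 3: sin θ = p·1.554 = 0.8770 → θ = 61.28°; offset = 22.2·tan 61.28° = 40.513 m.
Σ offsets = 63.782 m.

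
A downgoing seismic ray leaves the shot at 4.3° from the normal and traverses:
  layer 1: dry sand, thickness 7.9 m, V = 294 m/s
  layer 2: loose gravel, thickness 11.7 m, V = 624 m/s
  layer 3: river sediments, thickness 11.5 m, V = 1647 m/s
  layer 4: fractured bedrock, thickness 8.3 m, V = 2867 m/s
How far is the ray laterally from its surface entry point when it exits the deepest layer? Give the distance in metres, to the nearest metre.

p = sin θ₁/V₁ = sin 4.3°/294 = 2.5503e-04 s/m is conserved through the stack.
Layer 1: θ = 4.30°; offset = 7.9·tan 4.30° = 0.594 m.
Layer 2: sin θ = p·624 = 0.1591 → θ = 9.16°; offset = 11.7·tan 9.16° = 1.886 m.
Layer 3: sin θ = p·1647 = 0.4200 → θ = 24.84°; offset = 11.5·tan 24.84° = 5.323 m.
Layer 4: sin θ = p·2867 = 0.7312 → θ = 46.98°; offset = 8.3·tan 46.98° = 8.896 m.
Summing the layer offsets gives 16.699 m.

17 m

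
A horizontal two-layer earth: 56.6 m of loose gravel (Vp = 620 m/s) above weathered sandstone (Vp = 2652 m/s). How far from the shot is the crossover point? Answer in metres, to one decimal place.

θ_c = arcsin(620/2652) = 13.52°, so cos θ_c = 0.9723 and tᵢ = 2h cos θ_c/V₁ = 0.1775 s.
At crossover x/V₁ = x/V₂ + tᵢ ⇒ x = tᵢ/(1/V₁ − 1/V₂) = 0.17752/(1.6129e-03 − 3.7707e-04) = 143.65 m.

143.6 m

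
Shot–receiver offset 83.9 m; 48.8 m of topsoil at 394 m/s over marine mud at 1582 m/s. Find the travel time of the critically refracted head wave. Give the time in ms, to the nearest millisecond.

293 ms

t = x/V₂ + 2h·√(V₂²−V₁²)/(V₁V₂).
√(V₂²−V₁²) = √(1582²−394²) = 1532.2 m/s; delay term = 2·48.8·1532.2/(394·1582) = 0.23991 s.
t = 83.9/1582 + 0.23991 = 0.29294 s.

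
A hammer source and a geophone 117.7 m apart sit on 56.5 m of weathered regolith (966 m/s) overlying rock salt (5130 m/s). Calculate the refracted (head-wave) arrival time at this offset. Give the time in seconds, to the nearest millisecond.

t = x/V₂ + 2h·√(V₂²−V₁²)/(V₁V₂).
√(V₂²−V₁²) = √(5130²−966²) = 5038.2 m/s; delay term = 2·56.5·5038.2/(966·5130) = 0.11488 s.
t = 117.7/5130 + 0.11488 = 0.13783 s.

0.138 s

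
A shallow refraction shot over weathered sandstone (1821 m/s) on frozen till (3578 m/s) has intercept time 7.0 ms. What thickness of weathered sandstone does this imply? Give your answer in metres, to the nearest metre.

θ_c = arcsin(1821/3578) = 30.59°; cos θ_c = 0.8608.
tᵢ = 2h cos θ_c/V₁ ⇒ h = tᵢ·V₁/(2 cos θ_c) = 0.007·1821/(2·0.8608) = 7.40 m.

7 m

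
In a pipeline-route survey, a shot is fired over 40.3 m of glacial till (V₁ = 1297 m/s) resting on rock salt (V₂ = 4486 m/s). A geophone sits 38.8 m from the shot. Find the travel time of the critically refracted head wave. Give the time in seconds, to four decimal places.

0.0681 s

θ_c = arcsin(V₁/V₂) = arcsin(1297/4486) = 16.81°, cos θ_c = 0.9573.
Intercept time tᵢ = 2h cos θ_c / V₁ = 2·40.3·0.9573/1297 = 0.05949 s.
t = x/V₂ + tᵢ = 38.8/4486 + 0.05949 = 0.06814 s.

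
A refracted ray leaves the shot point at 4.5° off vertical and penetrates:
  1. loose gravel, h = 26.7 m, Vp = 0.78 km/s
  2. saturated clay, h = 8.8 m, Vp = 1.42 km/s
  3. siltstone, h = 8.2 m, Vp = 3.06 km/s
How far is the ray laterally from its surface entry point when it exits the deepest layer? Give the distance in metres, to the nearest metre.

6 m

Ray parameter p = sin 4.5° / 0.78 km/s = 1.0059e-01 s/km.
Layer 1: θ = 4.50°; offset = 26.7·tan 4.50° = 2.101 m.
Layer 2: sin θ = p·1.42 = 0.1428 → θ = 8.21°; offset = 8.8·tan 8.21° = 1.270 m.
Layer 3: sin θ = p·3.06 = 0.3078 → θ = 17.93°; offset = 8.2·tan 17.93° = 2.653 m.
Total horizontal offset = 6.024 m.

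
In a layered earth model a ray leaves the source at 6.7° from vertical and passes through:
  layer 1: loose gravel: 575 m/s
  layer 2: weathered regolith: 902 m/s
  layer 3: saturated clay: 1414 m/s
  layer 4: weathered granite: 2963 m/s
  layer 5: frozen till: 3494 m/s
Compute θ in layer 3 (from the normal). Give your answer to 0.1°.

16.7°

Snell's law across each interface conserves sin θ / V, so sin θ_3 = V_3·sin θ₁/V₁.
sin θ_3 = 1414 × sin 6.7° / 575 = 0.2869.
θ_3 = arcsin 0.2869 = 16.67°.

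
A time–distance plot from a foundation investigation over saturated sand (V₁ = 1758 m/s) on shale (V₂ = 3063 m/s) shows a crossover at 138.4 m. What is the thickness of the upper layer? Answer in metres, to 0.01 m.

36.00 m

x_cross = 2h·√((V₂+V₁)/(V₂−V₁)) → h = x_cross / (2·√((V₂+V₁)/(V₂−V₁))).
√((V₂+V₁)/(V₂−V₁)) = √((3063+1758)/(3063−1758)) = 1.9220.
h = 138.4 / (2·1.9220) = 36.00 m.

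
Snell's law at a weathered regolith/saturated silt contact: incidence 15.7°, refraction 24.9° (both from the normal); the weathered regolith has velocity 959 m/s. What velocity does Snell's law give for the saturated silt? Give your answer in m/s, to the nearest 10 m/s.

sin 15.7° = 0.2706; sin 24.9° = 0.4210.
V₂ = V₁·(sin θ₂/sin θ₁) = 959·(0.4210/0.2706) = 1492.14 m/s.

1490 m/s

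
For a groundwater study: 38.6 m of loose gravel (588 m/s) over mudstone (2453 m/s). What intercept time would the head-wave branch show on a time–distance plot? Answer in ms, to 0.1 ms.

tᵢ = 2h·√(V₂²−V₁²)/(V₁V₂).
√(V₂²−V₁²) = √(2453²−588²) = 2381.5 m/s.
tᵢ = 2·38.6·2381.5/(588·2453) = 0.12746 s.

127.5 ms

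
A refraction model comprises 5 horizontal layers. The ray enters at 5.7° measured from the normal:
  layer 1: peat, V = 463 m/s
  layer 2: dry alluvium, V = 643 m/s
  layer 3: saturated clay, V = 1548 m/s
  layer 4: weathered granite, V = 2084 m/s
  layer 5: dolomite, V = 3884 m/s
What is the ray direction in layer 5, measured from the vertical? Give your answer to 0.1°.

56.4°

Ray parameter p = sin 5.7° / 463 = 2.1451e-04 s/m.
sin θ_5 = p·V_5 = 2.1451e-04 × 3884 = 0.8332.
θ_5 = 56.43° from the vertical.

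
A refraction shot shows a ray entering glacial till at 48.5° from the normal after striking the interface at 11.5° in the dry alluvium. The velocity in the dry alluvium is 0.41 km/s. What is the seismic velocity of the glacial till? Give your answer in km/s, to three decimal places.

sin 11.5° = 0.1994; sin 48.5° = 0.7490.
V₂ = V₁·(sin θ₂/sin θ₁) = 0.41·(0.7490/0.1994) = 1.540 km/s.

1.540 km/s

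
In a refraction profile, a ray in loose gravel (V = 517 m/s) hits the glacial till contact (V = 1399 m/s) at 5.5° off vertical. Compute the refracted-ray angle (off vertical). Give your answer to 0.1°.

sin θ₁/V₁ = sin θ₂/V₂ ⇒ sin θ₂ = 1399·sin 5.5°/517 = 1399·0.0958/517 = 0.2594.
θ₂ = arcsin 0.2594 = 15.03° from the normal.

15.0°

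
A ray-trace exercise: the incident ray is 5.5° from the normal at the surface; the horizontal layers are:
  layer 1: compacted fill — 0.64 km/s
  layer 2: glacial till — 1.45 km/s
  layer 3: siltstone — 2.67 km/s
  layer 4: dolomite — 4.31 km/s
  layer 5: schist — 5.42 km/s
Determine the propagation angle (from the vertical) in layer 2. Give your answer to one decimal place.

Ray parameter p = sin 5.5° / 0.64 = 1.4976e-01 s/km.
sin θ_2 = p·V_2 = 1.4976e-01 × 1.45 = 0.2172.
θ_2 = 12.54° from the vertical.

12.5°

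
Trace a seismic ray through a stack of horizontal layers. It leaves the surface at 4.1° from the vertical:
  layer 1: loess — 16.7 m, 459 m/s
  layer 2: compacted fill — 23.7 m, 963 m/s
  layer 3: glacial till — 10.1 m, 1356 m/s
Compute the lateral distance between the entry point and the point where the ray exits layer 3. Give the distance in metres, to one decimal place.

7.0 m

p = sin θ₁/V₁ = sin 4.1°/459 = 1.5577e-04 s/m is conserved through the stack.
Layer 1: θ = 4.10°; offset = 16.7·tan 4.10° = 1.197 m.
Layer 2: sin θ = p·963 = 0.1500 → θ = 8.63°; offset = 23.7·tan 8.63° = 3.596 m.
Layer 3: sin θ = p·1356 = 0.2112 → θ = 12.19°; offset = 10.1·tan 12.19° = 2.183 m.
Total horizontal offset = 6.975 m.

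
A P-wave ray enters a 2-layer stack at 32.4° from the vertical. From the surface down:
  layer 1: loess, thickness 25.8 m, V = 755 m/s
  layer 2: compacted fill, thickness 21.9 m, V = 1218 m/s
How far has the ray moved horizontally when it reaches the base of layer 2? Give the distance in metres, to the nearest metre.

p = sin θ₁/V₁ = sin 32.4°/755 = 7.0970e-04 s/m is conserved through the stack.
Layer 1: θ = 32.40°; offset = 25.8·tan 32.40° = 16.373 m.
Layer 2: sin θ = p·1218 = 0.8644 → θ = 59.82°; offset = 21.9·tan 59.82° = 37.653 m.
Σ offsets = 54.026 m.

54 m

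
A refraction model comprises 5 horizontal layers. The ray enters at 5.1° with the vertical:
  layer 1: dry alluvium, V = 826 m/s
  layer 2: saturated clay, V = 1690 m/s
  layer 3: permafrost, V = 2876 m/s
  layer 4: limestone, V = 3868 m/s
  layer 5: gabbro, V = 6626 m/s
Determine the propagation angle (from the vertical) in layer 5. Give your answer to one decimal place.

Ray parameter p = sin 5.1° / 826 = 1.0762e-04 s/m.
sin θ_5 = p·V_5 = 1.0762e-04 × 6626 = 0.7131.
θ_5 = 45.49° from the vertical.

45.5°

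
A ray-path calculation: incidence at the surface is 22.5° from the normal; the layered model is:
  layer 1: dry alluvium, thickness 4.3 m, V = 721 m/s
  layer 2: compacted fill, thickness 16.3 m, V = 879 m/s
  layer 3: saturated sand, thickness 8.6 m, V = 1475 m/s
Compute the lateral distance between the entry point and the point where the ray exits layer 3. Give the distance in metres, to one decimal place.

21.2 m

p = sin θ₁/V₁ = sin 22.5°/721 = 5.3077e-04 s/m is conserved through the stack.
Layer 1: θ = 22.50°; offset = 4.3·tan 22.50° = 1.781 m.
Layer 2: sin θ = p·879 = 0.4665 → θ = 27.81°; offset = 16.3·tan 27.81° = 8.598 m.
Layer 3: sin θ = p·1475 = 0.7829 → θ = 51.53°; offset = 8.6·tan 51.53° = 10.821 m.
Σ offsets = 21.200 m.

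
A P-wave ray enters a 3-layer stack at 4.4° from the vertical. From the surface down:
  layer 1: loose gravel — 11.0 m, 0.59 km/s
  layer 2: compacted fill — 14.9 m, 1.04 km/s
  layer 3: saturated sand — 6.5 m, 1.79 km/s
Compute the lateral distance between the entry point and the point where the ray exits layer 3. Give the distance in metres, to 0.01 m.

Ray parameter p = sin 4.4° / 0.59 km/s = 1.3003e-01 s/km.
Layer 1: θ = 4.40°; offset = 11.0·tan 4.40° = 0.8464 m.
Layer 2: sin θ = p·1.04 = 0.1352 → θ = 7.77°; offset = 14.9·tan 7.77° = 2.0337 m.
Layer 3: sin θ = p·1.79 = 0.2328 → θ = 13.46°; offset = 6.5·tan 13.46° = 1.5557 m.
Total horizontal offset = 4.4357 m.

4.44 m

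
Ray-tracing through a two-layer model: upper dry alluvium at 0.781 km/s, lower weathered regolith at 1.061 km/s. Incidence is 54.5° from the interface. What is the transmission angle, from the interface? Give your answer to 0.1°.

37.9°

Angle from the normal: 90° − 54.5° = 35.5°.
Snell's law: sin θ₂ = (V₂/V₁)·sin θ₁ = (1.061/0.781)·sin 35.5° = 0.7889.
θ₂ = sin⁻¹(0.7889) = 52.08° (from vertical).
From the interface: 90° − 52.08° = 37.92°.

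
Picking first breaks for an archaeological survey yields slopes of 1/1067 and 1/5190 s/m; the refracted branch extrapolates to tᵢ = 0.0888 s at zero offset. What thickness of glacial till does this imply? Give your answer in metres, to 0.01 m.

48.41 m

h = tᵢ·V₁·V₂ / (2·√(V₂²−V₁²)).
√(V₂²−V₁²) = √(5190² − 1067²) = 5079.1 m/s.
h = 0.0888 s × 1067 × 5190 / (2 × 5079.1) = 48.41 m.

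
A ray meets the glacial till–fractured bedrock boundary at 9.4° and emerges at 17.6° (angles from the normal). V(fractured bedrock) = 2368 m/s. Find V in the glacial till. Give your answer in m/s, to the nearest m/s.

Snell's law: sin 9.4°/V₁ = sin 17.6°/V₂.
V₁ = V₂·sin 9.4°/sin 17.6° = 2368 × 0.5402 = 1279.08 m/s.

1279 m/s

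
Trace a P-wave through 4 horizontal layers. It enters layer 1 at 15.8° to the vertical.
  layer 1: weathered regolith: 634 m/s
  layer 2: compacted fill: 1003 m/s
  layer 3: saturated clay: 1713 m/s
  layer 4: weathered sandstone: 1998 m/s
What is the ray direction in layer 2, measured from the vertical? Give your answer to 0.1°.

25.5°

Ray parameter p = sin 15.8° / 634 = 4.2946e-04 s/m.
sin θ_2 = p·V_2 = 4.2946e-04 × 1003 = 0.4308.
θ_2 = arcsin 0.4308 = 25.52°.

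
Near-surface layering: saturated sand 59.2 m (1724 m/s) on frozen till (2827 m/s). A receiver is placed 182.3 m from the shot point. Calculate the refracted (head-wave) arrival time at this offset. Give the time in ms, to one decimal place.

118.9 ms

θ_c = arcsin(V₁/V₂) = arcsin(1724/2827) = 37.58°, cos θ_c = 0.7925.
Intercept time tᵢ = 2h cos θ_c / V₁ = 2·59.2·0.7925/1724 = 0.05443 s.
t = x/V₂ + tᵢ = 182.3/2827 + 0.05443 = 0.11891 s.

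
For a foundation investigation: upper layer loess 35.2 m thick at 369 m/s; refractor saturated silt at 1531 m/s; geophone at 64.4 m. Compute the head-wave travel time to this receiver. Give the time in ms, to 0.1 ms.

θ_c = arcsin(V₁/V₂) = arcsin(369/1531) = 13.95°, cos θ_c = 0.9705.
Intercept time tᵢ = 2h cos θ_c / V₁ = 2·35.2·0.9705/369 = 0.18516 s.
t = x/V₂ + tᵢ = 64.4/1531 + 0.18516 = 0.22723 s.

227.2 ms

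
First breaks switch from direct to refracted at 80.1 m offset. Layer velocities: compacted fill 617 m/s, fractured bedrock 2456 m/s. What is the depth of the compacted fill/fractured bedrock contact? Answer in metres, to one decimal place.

31.0 m

x_cross = 2h·√((V₂+V₁)/(V₂−V₁)) → h = x_cross / (2·√((V₂+V₁)/(V₂−V₁))).
√((V₂+V₁)/(V₂−V₁)) = √((2456+617)/(2456−617)) = 1.2927.
h = 80.1 / (2·1.2927) = 30.98 m.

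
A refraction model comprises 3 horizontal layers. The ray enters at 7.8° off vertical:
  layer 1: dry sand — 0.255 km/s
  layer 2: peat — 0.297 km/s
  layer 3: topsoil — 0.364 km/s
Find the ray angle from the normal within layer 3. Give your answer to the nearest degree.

Snell's law across each interface conserves sin θ / V, so sin θ_3 = V_3·sin θ₁/V₁.
sin θ_3 = 0.364 × sin 7.8° / 0.255 = 0.1937.
θ_3 = arcsin 0.1937 = 11.17°.

11°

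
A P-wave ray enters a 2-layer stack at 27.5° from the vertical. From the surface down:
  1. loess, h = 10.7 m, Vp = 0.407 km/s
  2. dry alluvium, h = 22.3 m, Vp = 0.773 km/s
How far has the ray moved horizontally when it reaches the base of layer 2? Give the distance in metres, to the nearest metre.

Apply Snell's law at each interface; in layer i the horizontal offset is hᵢ·tan θᵢ.
Layer 1: θ = 27.50°; offset = 10.7·tan 27.50° = 5.570 m.
Layer 2: sin θ = 0.773·sin 27.5°/0.407 = 0.8770, θ = 61.28°; offset = 22.3·tan 61.28° = 40.699 m.
Summing the layer offsets gives 46.269 m.

46 m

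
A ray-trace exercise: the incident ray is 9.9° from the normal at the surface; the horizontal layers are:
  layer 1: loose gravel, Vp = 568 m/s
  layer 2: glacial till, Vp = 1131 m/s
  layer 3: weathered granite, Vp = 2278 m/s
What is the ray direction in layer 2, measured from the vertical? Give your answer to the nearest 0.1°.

20.0°

Ray parameter p = sin 9.9° / 568 = 3.0269e-04 s/m.
sin θ_2 = p·V_2 = 3.0269e-04 × 1131 = 0.3423.
θ_2 = arcsin 0.3423 = 20.02°.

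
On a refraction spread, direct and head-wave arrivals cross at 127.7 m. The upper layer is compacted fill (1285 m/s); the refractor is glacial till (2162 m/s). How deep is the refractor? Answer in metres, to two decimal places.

x_cross = 2h·√((V₂+V₁)/(V₂−V₁)) → h = x_cross / (2·√((V₂+V₁)/(V₂−V₁))).
√((V₂+V₁)/(V₂−V₁)) = √((2162+1285)/(2162−1285)) = 1.9825.
h = 127.7 / (2·1.9825) = 32.21 m.

32.21 m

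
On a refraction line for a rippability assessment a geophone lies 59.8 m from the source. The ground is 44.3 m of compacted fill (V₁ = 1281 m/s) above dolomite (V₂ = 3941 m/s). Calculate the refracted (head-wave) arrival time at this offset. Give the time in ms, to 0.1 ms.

θ_c = arcsin(V₁/V₂) = arcsin(1281/3941) = 18.97°, cos θ_c = 0.9457.
Intercept time tᵢ = 2h cos θ_c / V₁ = 2·44.3·0.9457/1281 = 0.06541 s.
t = x/V₂ + tᵢ = 59.8/3941 + 0.06541 = 0.08058 s.

80.6 ms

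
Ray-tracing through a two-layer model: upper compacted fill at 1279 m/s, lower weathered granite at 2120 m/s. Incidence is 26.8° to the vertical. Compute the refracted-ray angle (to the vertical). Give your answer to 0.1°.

sin θ₁/V₁ = sin θ₂/V₂ ⇒ sin θ₂ = 2120·sin 26.8°/1279 = 2120·0.4509/1279 = 0.7473.
θ₂ = sin⁻¹(0.7473) = 48.36° (from vertical).

48.4°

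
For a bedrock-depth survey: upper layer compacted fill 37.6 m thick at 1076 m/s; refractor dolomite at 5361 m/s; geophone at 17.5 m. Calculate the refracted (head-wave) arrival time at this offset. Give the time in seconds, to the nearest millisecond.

0.072 s

t = x/V₂ + 2h·√(V₂²−V₁²)/(V₁V₂).
√(V₂²−V₁²) = √(5361²−1076²) = 5251.9 m/s; delay term = 2·37.6·5251.9/(1076·5361) = 0.06847 s.
t = 17.5/5361 + 0.06847 = 0.07173 s.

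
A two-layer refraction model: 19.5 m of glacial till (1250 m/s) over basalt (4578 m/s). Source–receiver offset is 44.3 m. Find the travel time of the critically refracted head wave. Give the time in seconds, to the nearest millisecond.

t = x/V₂ + 2h·√(V₂²−V₁²)/(V₁V₂).
√(V₂²−V₁²) = √(4578²−1250²) = 4404.0 m/s; delay term = 2·19.5·4404.0/(1250·4578) = 0.03001 s.
t = 44.3/4578 + 0.03001 = 0.03969 s.

0.040 s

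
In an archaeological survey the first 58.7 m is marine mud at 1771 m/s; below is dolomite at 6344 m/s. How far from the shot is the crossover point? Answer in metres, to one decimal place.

156.4 m

x_cross = 2h·√((V₂+V₁)/(V₂−V₁)).
(V₂+V₁)/(V₂−V₁) = (6344+1771)/(6344−1771) = 1.7745; √ = 1.3321.
x_cross = 2·58.7·1.3321 = 156.39 m.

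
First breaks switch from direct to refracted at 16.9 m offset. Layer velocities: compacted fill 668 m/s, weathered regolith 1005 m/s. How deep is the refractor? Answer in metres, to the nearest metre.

4 m

x_cross = 2h·√((V₂+V₁)/(V₂−V₁)) → h = x_cross / (2·√((V₂+V₁)/(V₂−V₁))).
√((V₂+V₁)/(V₂−V₁)) = √((1005+668)/(1005−668)) = 2.2281.
h = 16.9 / (2·2.2281) = 3.79 m.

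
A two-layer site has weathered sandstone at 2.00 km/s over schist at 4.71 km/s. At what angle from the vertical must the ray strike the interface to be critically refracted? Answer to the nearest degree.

At critical incidence the refracted ray runs along the interface (θ₂ = 90°), so sin θ_c = V₁/V₂.
θ_c = arcsin(2.00/4.71) = arcsin 0.4246 = 25.13°.

25°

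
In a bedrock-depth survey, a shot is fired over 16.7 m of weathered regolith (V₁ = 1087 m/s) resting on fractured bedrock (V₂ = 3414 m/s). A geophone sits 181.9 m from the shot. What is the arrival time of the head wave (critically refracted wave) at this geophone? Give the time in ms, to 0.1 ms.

θ_c = arcsin(V₁/V₂) = arcsin(1087/3414) = 18.57°, cos θ_c = 0.9480.
Intercept time tᵢ = 2h cos θ_c / V₁ = 2·16.7·0.9480/1087 = 0.02913 s.
t = x/V₂ + tᵢ = 181.9/3414 + 0.02913 = 0.08241 s.

82.4 ms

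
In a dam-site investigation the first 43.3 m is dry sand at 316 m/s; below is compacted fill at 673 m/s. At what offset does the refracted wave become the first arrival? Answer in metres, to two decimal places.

θ_c = arcsin(316/673) = 28.00°, so cos θ_c = 0.8829 and tᵢ = 2h cos θ_c/V₁ = 0.2420 s.
At crossover x/V₁ = x/V₂ + tᵢ ⇒ x = tᵢ/(1/V₁ − 1/V₂) = 0.24196/(3.1646e-03 − 1.4859e-03) = 144.14 m.

144.14 m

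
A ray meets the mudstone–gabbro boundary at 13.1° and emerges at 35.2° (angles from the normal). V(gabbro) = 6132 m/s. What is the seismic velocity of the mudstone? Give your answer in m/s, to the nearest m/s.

2411 m/s

Snell's law: sin 13.1°/V₁ = sin 35.2°/V₂.
V₁ = V₂·sin 13.1°/sin 35.2° = 6132 × 0.3932 = 2411.08 m/s.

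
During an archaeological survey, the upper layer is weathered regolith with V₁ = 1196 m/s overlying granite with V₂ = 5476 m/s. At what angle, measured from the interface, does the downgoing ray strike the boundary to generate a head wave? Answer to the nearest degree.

Critical incidence: sin θ_c = V₁/V₂ = 1196/5476 = 0.2184.
θ_c = arcsin 0.2184 = 12.62°.
Measured from the interface: 90° − 12.62° = 77.38°.

77°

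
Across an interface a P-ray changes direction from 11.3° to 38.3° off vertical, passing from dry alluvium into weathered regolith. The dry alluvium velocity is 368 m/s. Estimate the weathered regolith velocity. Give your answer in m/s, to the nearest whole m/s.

sin 11.3° = 0.1959; sin 38.3° = 0.6198.
V₂ = V₁·(sin θ₂/sin θ₁) = 368·(0.6198/0.1959) = 1163.99 m/s.

1164 m/s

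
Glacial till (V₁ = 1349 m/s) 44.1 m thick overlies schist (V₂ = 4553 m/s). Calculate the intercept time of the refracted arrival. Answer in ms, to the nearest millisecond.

θ_c = arcsin(V₁/V₂) = arcsin(1349/4553) = 17.23°; cos θ_c = 0.9551.
tᵢ = 2h·cos θ_c / V₁ = 2·44.1·0.9551 / 1349 = 0.06245 s.

62 ms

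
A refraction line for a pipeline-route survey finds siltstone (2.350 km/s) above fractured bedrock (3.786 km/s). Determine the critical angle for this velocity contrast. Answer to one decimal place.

38.4°

Critical incidence: sin θ_c = V₁/V₂ = 2.350/3.786 = 0.6207.
θ_c = arcsin 0.6207 = 38.37°.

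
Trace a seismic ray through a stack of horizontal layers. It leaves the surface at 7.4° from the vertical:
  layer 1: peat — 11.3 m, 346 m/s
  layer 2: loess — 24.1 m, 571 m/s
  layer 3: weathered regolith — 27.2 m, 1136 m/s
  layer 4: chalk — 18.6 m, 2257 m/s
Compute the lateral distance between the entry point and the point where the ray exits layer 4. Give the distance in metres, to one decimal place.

Apply Snell's law at each interface; in layer i the horizontal offset is hᵢ·tan θᵢ.
Layer 1: θ = 7.40°; offset = 11.3·tan 7.40° = 1.468 m.
Layer 2: sin θ = 571·sin 7.4°/346 = 0.2125, θ = 12.27°; offset = 24.1·tan 12.27° = 5.242 m.
Layer 3: sin θ = 1136·sin 7.4°/346 = 0.4229, θ = 25.02°; offset = 27.2·tan 25.02° = 12.693 m.
Layer 4: sin θ = 2257·sin 7.4°/346 = 0.8401, θ = 57.16°; offset = 18.6·tan 57.16° = 28.813 m.
Summing the layer offsets gives 48.215 m.

48.2 m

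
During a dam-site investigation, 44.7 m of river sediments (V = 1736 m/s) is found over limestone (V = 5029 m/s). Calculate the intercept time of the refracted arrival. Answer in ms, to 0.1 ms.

θ_c = arcsin(V₁/V₂) = arcsin(1736/5029) = 20.19°; cos θ_c = 0.9385.
tᵢ = 2h·cos θ_c / V₁ = 2·44.7·0.9385 / 1736 = 0.04833 s.

48.3 ms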